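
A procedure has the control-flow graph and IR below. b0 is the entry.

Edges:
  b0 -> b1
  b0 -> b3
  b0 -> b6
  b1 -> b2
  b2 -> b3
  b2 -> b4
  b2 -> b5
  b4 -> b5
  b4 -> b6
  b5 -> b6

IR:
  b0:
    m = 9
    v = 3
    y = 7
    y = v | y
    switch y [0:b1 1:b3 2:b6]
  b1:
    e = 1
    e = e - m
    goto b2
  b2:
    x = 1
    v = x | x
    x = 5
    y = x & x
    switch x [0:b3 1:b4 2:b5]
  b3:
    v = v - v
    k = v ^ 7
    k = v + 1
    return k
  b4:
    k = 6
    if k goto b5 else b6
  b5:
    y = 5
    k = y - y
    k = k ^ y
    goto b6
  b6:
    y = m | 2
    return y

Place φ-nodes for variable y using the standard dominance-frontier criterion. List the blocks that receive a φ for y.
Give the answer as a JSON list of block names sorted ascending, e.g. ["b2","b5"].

idom tree: b1←b0 b2←b1 b3←b0 b4←b2 b5←b2 b6←b0
Dom at joins:
  b3: preds {b0,b2}: {b0} ∩ {b0,b1,b2} = {b0}; idom=b0
  b5: preds {b2,b4}: {b0,b1,b2} ∩ {b0,b1,b2,b4} = {b0,b1,b2}; idom=b2
  b6: preds {b0,b4,b5}: {b0} ∩ {b0,b1,b2,b4} ∩ {b0,b1,b2,b5} = {b0}; idom=b0

DF walk-up:
  join b3 pred b0: · stop@b0
  join b3 pred b2: b2→b1 stop@b0
  join b5 pred b2: · stop@b2
  join b5 pred b4: b4 stop@b2
  join b6 pred b0: · stop@b0
  join b6 pred b4: b4→b2→b1 stop@b0
  join b6 pred b5: b5→b2→b1 stop@b0
  DF(b0)=∅
  DF(b1)={b3,b6}
  DF(b2)={b3,b6}
  DF(b3)=∅
  DF(b4)={b5,b6}
  DF(b5)={b6}
  DF(b6)=∅

φ for y: defs {b0,b2,b5,b6}
  DF⁺ = {b3,b6}

Answer: ["b3", "b6"]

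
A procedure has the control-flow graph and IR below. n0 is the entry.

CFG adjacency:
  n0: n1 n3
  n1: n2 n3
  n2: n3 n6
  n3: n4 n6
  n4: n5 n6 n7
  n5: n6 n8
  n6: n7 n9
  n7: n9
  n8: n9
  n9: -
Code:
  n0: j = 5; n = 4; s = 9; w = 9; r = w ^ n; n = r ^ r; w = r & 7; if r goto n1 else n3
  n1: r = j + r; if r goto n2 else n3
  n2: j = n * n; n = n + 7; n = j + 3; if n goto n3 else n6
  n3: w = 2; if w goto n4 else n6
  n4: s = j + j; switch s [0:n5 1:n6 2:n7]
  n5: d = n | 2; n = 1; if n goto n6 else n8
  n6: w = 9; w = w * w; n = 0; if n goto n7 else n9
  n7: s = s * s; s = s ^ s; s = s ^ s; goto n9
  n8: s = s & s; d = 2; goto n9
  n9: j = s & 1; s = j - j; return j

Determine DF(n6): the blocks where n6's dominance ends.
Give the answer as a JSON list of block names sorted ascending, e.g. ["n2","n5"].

Answer: ["n7", "n9"]

Derivation:
idom tree: n1←n0 n2←n1 n3←n0 n4←n3 n5←n4 n6←n0 n7←n0 n8←n5 n9←n0
Dom∩ at merges:
  n3: preds {n0,n1,n2}: {n0} ∩ {n0,n1} ∩ {n0,n1,n2} = {n0}; idom=n0
  n6: preds {n2,n3,n4,n5}: {n0,n1,n2} ∩ {n0,n3} ∩ {n0,n3,n4} ∩ {n0,n3,n4,n5} = {n0}; idom=n0
  n7: preds {n4,n6}: {n0,n3,n4} ∩ {n0,n6} = {n0}; idom=n0
  n9: preds {n6,n7,n8}: {n0,n6} ∩ {n0,n7} ∩ {n0,n3,n4,n5,n8} = {n0}; idom=n0

Frontier:
  join n3 pred n0: · stop@n0
  join n3 pred n1: n1 stop@n0
  join n3 pred n2: n2→n1 stop@n0
  join n6 pred n2: n2→n1 stop@n0
  join n6 pred n3: n3 stop@n0
  join n6 pred n4: n4→n3 stop@n0
  join n6 pred n5: n5→n4→n3 stop@n0
  join n7 pred n4: n4→n3 stop@n0
  join n7 pred n6: n6 stop@n0
  join n9 pred n6: n6 stop@n0
  join n9 pred n7: n7 stop@n0
  join n9 pred n8: n8→n5→n4→n3 stop@n0
  DF(n0)=∅
  DF(n1)={n3,n6}
  DF(n2)={n3,n6}
  DF(n3)={n6,n7,n9}
  DF(n4)={n6,n7,n9}
  DF(n5)={n6,n9}
  DF(n6)={n7,n9}
  DF(n7)={n9}
  DF(n8)={n9}
  DF(n9)=∅

DF(n6) = ["n7", "n9"]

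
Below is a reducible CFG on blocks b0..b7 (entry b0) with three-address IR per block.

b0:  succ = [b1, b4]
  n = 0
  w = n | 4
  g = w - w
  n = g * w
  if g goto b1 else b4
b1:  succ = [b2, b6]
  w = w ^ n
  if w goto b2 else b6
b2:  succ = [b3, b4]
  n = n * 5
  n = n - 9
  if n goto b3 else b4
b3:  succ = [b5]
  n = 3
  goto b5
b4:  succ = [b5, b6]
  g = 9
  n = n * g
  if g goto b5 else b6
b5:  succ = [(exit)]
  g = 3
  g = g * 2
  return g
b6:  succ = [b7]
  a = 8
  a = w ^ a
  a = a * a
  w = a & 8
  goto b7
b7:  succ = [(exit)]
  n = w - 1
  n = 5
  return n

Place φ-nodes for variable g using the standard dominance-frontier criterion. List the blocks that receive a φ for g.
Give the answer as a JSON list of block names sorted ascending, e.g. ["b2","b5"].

Answer: ["b5", "b6"]

Working:
idom tree: b1←b0 b2←b1 b3←b2 b4←b0 b5←b0 b6←b0 b7←b6
Dom∩ at merges:
  b4: preds {b0,b2}: {b0} ∩ {b0,b1,b2} = {b0}; idom=b0
  b5: preds {b3,b4}: {b0,b1,b2,b3} ∩ {b0,b4} = {b0}; idom=b0
  b6: preds {b1,b4}: {b0,b1} ∩ {b0,b4} = {b0}; idom=b0

Frontier:
  b4←b0: walk · to b0
  b4←b2: walk b2→b1 to b0
  b5←b3: walk b3→b2→b1 to b0
  b5←b4: walk b4 to b0
  b6←b1: walk b1 to b0
  b6←b4: walk b4 to b0
  b0 → ∅
  b1 → {b4,b5,b6}
  b2 → {b4,b5}
  b3 → {b5}
  b4 → {b5,b6}
  b5 → ∅
  b6 → ∅
  b7 → ∅

φ for g: defs {b0,b4,b5}
  DF⁺ = {b5,b6}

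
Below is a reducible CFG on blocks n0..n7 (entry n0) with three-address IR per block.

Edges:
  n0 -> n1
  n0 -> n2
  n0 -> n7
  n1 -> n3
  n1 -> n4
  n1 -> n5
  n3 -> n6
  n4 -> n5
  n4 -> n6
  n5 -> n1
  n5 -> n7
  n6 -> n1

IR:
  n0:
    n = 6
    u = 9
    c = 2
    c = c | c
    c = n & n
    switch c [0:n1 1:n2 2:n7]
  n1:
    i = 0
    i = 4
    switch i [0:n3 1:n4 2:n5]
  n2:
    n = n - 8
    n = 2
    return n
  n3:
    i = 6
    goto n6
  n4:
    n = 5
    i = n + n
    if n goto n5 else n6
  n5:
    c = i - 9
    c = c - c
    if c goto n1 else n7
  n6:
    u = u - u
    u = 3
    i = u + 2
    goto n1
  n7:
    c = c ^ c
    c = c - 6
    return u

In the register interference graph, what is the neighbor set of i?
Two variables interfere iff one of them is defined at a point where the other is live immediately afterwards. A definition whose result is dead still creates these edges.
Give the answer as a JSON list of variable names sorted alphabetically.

Answer: ["n", "u"]

Working:
def/use:
  n0: {c,n,u} / ∅
  n1: {i} / ∅
  n2: {n} / {n}
  n3: {i} / ∅
  n4: {i,n} / ∅
  n5: {c} / {i}
  n6: {i,u} / {u}
  n7: {c} / {c,u}

Backward fixpoint:
  live n0: ∅→{c,n,u}
  live n1: {u}→{i,u}
  live n2: {n}→∅
  live n3: {u}→{u}
  live n4: {u}→{i,u}
  live n5: {i,u}→{c,u}
  live n6: {u}→{u}
  live n7: {c,u}→∅

Interfere edges:
  c↔{n,u}
  i↔{n,u}
  n↔{c,i,u}
  u↔{c,i,n}

N(i) = ["n", "u"]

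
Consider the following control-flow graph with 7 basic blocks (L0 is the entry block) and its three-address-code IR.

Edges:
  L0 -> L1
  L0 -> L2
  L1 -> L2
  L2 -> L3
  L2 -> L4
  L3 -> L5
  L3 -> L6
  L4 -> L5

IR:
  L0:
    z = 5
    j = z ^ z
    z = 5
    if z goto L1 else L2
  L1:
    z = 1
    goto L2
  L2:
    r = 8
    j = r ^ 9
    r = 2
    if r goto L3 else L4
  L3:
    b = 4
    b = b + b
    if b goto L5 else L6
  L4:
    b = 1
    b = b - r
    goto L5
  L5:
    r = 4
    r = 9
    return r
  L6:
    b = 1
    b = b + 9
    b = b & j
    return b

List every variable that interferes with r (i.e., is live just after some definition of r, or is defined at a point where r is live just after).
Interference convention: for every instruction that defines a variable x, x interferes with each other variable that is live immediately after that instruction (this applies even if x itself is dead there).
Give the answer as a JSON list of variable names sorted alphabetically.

Answer: ["b", "j"]

Analysis:
def/use:
  L0 def {j,z} use ∅
  L1 def {z} use ∅
  L2 def {j,r} use ∅
  L3 def {b} use ∅
  L4 def {b} use {r}
  L5 def {r} use ∅
  L6 def {b} use {j}

Liveness:
  L0 li=∅ lo=∅
  L1 li=∅ lo=∅
  L2 li=∅ lo={j,r}
  L3 li={j} lo={j}
  L4 li={r} lo=∅
  L5 li=∅ lo=∅
  L6 li={j} lo=∅

Interfere edges:
  b: {j,r}
  j: {b,r}
  r: {b,j}
  z: ∅

N(r) = ["b", "j"]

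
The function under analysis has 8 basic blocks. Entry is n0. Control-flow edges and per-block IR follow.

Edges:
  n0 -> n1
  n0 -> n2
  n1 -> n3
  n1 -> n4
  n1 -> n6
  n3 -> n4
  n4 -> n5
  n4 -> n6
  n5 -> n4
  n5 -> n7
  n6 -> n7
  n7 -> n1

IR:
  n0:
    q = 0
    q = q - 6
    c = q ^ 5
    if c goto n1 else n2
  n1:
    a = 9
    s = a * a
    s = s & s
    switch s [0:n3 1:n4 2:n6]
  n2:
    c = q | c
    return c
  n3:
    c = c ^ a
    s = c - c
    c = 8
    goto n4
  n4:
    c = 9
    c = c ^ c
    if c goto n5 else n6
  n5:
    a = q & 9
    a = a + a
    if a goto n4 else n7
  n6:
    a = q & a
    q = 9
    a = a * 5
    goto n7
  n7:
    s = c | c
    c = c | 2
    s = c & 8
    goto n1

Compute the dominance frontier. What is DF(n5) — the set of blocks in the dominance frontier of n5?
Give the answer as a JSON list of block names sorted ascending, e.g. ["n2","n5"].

idom tree: n1←n0 n2←n0 n3←n1 n4←n1 n5←n4 n6←n1 n7←n1
Dom at joins:
  n1: preds {n0,n7}: {n0} ∩ {n0,n1,n7} = {n0}; idom=n0
  n4: preds {n1,n3,n5}: {n0,n1} ∩ {n0,n1,n3} ∩ {n0,n1,n4,n5} = {n0,n1}; idom=n1
  n6: preds {n1,n4}: {n0,n1} ∩ {n0,n1,n4} = {n0,n1}; idom=n1
  n7: preds {n5,n6}: {n0,n1,n4,n5} ∩ {n0,n1,n6} = {n0,n1}; idom=n1

DF walk-up:
  join n1 pred n0: · stop@n0
  join n1 pred n7: n7→n1 stop@n0
  join n4 pred n1: · stop@n1
  join n4 pred n3: n3 stop@n1
  join n4 pred n5: n5→n4 stop@n1
  join n6 pred n1: · stop@n1
  join n6 pred n4: n4 stop@n1
  join n7 pred n5: n5→n4 stop@n1
  join n7 pred n6: n6 stop@n1
  n0: DF=∅
  n1: DF={n1}
  n2: DF=∅
  n3: DF={n4}
  n4: DF={n4,n6,n7}
  n5: DF={n4,n7}
  n6: DF={n7}
  n7: DF={n1}

DF(n5) = ["n4", "n7"]

Answer: ["n4", "n7"]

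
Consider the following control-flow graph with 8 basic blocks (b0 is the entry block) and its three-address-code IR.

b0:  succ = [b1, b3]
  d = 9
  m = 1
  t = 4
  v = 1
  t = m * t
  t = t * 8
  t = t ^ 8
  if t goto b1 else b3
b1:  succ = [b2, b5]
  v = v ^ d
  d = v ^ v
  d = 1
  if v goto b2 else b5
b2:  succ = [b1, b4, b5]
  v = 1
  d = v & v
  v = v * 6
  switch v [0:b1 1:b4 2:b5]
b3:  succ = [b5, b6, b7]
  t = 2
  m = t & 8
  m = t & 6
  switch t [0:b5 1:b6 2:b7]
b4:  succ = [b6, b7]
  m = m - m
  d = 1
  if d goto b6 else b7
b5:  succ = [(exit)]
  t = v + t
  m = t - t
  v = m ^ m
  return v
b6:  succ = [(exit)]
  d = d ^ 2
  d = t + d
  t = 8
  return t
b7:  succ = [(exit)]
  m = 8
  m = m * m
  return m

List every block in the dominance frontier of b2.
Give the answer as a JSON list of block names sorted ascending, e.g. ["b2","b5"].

idom tree: b1←b0 b2←b1 b3←b0 b4←b2 b5←b0 b6←b0 b7←b0
Dom at joins:
  b1: preds {b0,b2}: {b0} ∩ {b0,b1,b2} = {b0}; idom=b0
  b5: preds {b1,b2,b3}: {b0,b1} ∩ {b0,b1,b2} ∩ {b0,b3} = {b0}; idom=b0
  b6: preds {b3,b4}: {b0,b3} ∩ {b0,b1,b2,b4} = {b0}; idom=b0
  b7: preds {b3,b4}: {b0,b3} ∩ {b0,b1,b2,b4} = {b0}; idom=b0

DF derivation:
  join b1 pred b0: · stop@b0
  join b1 pred b2: b2→b1 stop@b0
  join b5 pred b1: b1 stop@b0
  join b5 pred b2: b2→b1 stop@b0
  join b5 pred b3: b3 stop@b0
  join b6 pred b3: b3 stop@b0
  join b6 pred b4: b4→b2→b1 stop@b0
  join b7 pred b3: b3 stop@b0
  join b7 pred b4: b4→b2→b1 stop@b0
  b0 → ∅
  b1 → {b1,b5,b6,b7}
  b2 → {b1,b5,b6,b7}
  b3 → {b5,b6,b7}
  b4 → {b6,b7}
  b5 → ∅
  b6 → ∅
  b7 → ∅

DF(b2) = ["b1", "b5", "b6", "b7"]

Answer: ["b1", "b5", "b6", "b7"]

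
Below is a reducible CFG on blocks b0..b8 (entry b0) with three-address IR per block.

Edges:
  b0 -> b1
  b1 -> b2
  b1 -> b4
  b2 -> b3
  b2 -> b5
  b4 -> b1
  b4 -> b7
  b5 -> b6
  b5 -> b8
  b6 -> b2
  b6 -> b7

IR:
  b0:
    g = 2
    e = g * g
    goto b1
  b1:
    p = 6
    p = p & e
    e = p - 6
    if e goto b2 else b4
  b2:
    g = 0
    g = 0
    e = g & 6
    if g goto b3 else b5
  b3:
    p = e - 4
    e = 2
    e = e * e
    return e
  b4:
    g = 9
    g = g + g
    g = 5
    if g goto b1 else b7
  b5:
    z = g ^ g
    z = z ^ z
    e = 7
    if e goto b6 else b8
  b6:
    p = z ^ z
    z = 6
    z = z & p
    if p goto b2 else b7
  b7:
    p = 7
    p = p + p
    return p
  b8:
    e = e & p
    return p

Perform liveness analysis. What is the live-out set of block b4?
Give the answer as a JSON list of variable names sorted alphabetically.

Answer: ["e"]

Working:
def/use:
  b0 def {e,g} use ∅
  b1 def {e,p} use {e}
  b2 def {e,g} use ∅
  b3 def {e,p} use {e}
  b4 def {g} use ∅
  b5 def {e,z} use {g}
  b6 def {p,z} use {z}
  b7 def {p} use ∅
  b8 def {e} use {e,p}

Backward fixpoint:
  b0 li=∅ lo={e}
  b1 li={e} lo={e,p}
  b2 li={p} lo={e,g,p}
  b3 li={e} lo=∅
  b4 li={e} lo={e}
  b5 li={g,p} lo={e,p,z}
  b6 li={z} lo={p}
  b7 li=∅ lo=∅
  b8 li={e,p} lo=∅

live-out(b4) = ["e"]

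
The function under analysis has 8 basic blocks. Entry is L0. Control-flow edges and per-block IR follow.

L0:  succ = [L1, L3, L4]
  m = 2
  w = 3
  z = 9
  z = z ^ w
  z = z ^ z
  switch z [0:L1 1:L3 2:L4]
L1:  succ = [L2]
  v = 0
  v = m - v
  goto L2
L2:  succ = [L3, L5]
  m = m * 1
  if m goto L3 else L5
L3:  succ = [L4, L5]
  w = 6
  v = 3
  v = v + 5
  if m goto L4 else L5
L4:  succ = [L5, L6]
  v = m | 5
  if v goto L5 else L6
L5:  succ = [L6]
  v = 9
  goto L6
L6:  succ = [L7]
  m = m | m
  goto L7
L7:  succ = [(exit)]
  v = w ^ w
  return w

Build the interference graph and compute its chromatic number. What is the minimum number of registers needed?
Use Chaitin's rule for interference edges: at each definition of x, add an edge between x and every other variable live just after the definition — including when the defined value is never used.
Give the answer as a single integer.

Answer: 3

Working:
Per-block:
  L0: {m,w,z} / ∅
  L1: {v} / {m}
  L2: {m} / {m}
  L3: {v,w} / {m}
  L4: {v} / {m}
  L5: {v} / ∅
  L6: {m} / {m}
  L7: {v} / {w}

Live sets:
  L0: in=∅ out={m,w}
  L1: in={m,w} out={m,w}
  L2: in={m,w} out={m,w}
  L3: in={m} out={m,w}
  L4: in={m,w} out={m,w}
  L5: in={m,w} out={m,w}
  L6: in={m,w} out={w}
  L7: in={w} out=∅

Interference:
  m↔{v,w,z}
  v↔{m,w}
  w↔{m,v,z}
  z↔{m,w}

Colouring:
  {m,v,w} pairwise interfere (3-clique) ⇒ χ ≥ 3
  3-colouring: r0={m}  r1={w}  r2={v,z}
  χ = 3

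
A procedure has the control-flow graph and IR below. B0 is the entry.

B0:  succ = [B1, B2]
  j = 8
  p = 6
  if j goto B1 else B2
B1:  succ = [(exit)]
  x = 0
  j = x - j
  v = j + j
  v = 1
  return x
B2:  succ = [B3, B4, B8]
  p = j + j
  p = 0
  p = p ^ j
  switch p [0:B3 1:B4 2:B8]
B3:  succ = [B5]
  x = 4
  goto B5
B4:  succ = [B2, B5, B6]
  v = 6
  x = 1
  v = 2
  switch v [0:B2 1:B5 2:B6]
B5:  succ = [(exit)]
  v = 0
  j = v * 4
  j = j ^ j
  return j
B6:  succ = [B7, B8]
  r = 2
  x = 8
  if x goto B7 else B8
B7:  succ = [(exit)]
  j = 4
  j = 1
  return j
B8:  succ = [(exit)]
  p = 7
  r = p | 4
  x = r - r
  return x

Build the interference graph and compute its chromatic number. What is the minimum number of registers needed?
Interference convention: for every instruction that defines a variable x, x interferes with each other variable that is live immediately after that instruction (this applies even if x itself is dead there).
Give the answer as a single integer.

Block summaries:
  B0: {j,p} / ∅
  B1: {j,v,x} / {j}
  B2: {p} / {j}
  B3: {x} / ∅
  B4: {v,x} / ∅
  B5: {j,v} / ∅
  B6: {r,x} / ∅
  B7: {j} / ∅
  B8: {p,r,x} / ∅

Backward fixpoint:
  live B0: ∅→{j}
  live B1: {j}→∅
  live B2: {j}→{j}
  live B3: ∅→∅
  live B4: {j}→{j}
  live B5: ∅→∅
  live B6: ∅→∅
  live B7: ∅→∅
  live B8: ∅→∅

Interfere edges:
  j: {p,v,x}
  p: {j}
  r: ∅
  v: {j,x}
  x: {j,v}

Colouring:
  {j,v,x} pairwise interfere (3-clique) ⇒ χ ≥ 3
  assign j→r0 p→r1 r→r0 v→r1 x→r2 — no edge inside a register ⇒ χ ≤ 3
  χ = 3

Answer: 3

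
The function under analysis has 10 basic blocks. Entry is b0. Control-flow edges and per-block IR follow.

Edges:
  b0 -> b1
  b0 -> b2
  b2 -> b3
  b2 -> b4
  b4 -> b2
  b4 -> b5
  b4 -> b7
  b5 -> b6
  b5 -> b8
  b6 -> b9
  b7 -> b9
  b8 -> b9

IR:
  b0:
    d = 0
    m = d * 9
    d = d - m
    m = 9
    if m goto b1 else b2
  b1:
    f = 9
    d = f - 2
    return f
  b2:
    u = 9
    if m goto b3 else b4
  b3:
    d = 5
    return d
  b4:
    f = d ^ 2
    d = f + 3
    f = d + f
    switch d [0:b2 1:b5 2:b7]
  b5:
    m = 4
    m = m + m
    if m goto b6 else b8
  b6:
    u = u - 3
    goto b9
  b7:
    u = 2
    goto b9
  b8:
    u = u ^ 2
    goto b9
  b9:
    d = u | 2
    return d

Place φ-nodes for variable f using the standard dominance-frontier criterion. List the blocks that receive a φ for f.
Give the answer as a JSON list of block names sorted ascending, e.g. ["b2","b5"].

idom tree: b1←b0 b2←b0 b3←b2 b4←b2 b5←b4 b6←b5 b7←b4 b8←b5 b9←b4
Dom∩ at merges:
  b2: preds {b0,b4}: {b0} ∩ {b0,b2,b4} = {b0}; idom=b0
  b9: preds {b6,b7,b8}: {b0,b2,b4,b5,b6} ∩ {b0,b2,b4,b7} ∩ {b0,b2,b4,b5,b8} = {b0,b2,b4}; idom=b4

Frontier:
  b2←b0: walk · to b0
  b2←b4: walk b4→b2 to b0
  b9←b6: walk b6→b5 to b4
  b9←b7: walk b7 to b4
  b9←b8: walk b8→b5 to b4
  b0: DF=∅
  b1: DF=∅
  b2: DF={b2}
  b3: DF=∅
  b4: DF={b2}
  b5: DF={b9}
  b6: DF={b9}
  b7: DF={b9}
  b8: DF={b9}
  b9: DF=∅

φ for f: defs {b1,b4}
  DF⁺ = {b2}

Answer: ["b2"]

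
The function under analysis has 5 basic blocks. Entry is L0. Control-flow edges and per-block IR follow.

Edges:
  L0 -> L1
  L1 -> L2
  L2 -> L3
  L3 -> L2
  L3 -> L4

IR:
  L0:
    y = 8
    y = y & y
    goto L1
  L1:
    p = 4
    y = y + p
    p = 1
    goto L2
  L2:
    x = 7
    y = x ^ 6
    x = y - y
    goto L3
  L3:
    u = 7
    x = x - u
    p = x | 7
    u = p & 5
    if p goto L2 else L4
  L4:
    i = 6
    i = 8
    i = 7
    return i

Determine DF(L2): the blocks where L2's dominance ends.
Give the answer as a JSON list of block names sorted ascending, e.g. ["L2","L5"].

idom tree: L1←L0 L2←L1 L3←L2 L4←L3
Join-block Dom:
  L2: preds {L1,L3}: {L0,L1} ∩ {L0,L1,L2,L3} = {L0,L1}; idom=L1

Frontier:
  L2←L1: walk · to L1
  L2←L3: walk L3→L2 to L1
  DF(L0)=∅
  DF(L1)=∅
  DF(L2)={L2}
  DF(L3)={L2}
  DF(L4)=∅

DF(L2) = ["L2"]

Answer: ["L2"]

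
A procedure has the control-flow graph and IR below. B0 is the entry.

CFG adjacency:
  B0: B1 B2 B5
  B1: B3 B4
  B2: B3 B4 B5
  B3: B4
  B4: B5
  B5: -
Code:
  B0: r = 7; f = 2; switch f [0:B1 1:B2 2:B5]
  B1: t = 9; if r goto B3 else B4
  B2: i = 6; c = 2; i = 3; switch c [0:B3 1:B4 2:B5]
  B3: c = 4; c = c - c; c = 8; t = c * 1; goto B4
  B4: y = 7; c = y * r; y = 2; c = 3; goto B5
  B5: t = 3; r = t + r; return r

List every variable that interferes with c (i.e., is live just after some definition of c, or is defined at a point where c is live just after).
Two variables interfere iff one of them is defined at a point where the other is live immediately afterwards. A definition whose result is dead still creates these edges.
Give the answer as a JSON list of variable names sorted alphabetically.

Answer: ["i", "r"]

Working:
def/use:
  B0 def {f,r} use ∅
  B1 def {t} use {r}
  B2 def {c,i} use ∅
  B3 def {c,t} use ∅
  B4 def {c,y} use {r}
  B5 def {r,t} use {r}

Live sets:
  B0 li=∅ lo={r}
  B1 li={r} lo={r}
  B2 li={r} lo={r}
  B3 li={r} lo={r}
  B4 li={r} lo={r}
  B5 li={r} lo=∅

Conflict graph:
  c↔{i,r}
  f↔{r}
  i↔{c,r}
  r↔{c,f,i,t,y}
  t↔{r}
  y↔{r}

N(c) = ["i", "r"]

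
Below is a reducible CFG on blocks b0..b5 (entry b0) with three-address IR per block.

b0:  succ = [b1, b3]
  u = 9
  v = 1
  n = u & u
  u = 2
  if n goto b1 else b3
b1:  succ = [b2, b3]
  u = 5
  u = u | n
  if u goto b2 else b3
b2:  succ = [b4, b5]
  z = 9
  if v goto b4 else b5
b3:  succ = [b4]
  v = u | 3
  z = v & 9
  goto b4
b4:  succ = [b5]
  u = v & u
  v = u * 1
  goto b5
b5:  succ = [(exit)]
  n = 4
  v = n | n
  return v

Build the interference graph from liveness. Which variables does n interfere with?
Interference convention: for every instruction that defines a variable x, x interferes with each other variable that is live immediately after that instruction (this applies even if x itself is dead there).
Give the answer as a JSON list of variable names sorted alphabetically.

def/use:
  b0: def={n,u,v} ue=∅
  b1: def={u} ue={n}
  b2: def={z} ue={v}
  b3: def={v,z} ue={u}
  b4: def={u,v} ue={u,v}
  b5: def={n,v} ue=∅

Backward fixpoint:
  b0: in=∅ out={n,u,v}
  b1: in={n,v} out={u,v}
  b2: in={u,v} out={u,v}
  b3: in={u} out={u,v}
  b4: in={u,v} out=∅
  b5: in=∅ out=∅

Conflict graph:
  n: {u,v}
  u: {n,v,z}
  v: {n,u,z}
  z: {u,v}

N(n) = ["u", "v"]

Answer: ["u", "v"]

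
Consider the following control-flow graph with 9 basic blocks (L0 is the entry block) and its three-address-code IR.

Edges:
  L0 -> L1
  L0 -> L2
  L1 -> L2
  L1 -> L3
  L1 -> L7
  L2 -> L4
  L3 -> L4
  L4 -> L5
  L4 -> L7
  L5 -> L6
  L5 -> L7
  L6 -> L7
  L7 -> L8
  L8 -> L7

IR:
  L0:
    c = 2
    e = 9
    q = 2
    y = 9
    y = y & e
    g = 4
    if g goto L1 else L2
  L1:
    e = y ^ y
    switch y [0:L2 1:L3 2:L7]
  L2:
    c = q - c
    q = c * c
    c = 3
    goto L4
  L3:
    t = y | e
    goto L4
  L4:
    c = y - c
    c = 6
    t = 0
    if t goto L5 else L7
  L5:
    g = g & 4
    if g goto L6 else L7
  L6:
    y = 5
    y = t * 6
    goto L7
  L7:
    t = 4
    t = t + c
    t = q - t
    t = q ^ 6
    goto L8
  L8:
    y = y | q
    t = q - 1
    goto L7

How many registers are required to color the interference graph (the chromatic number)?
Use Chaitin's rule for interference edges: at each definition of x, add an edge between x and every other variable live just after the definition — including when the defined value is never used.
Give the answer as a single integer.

Per-block:
  L0 def {c,e,g,q,y} use ∅
  L1 def {e} use {y}
  L2 def {c,q} use {c,q}
  L3 def {t} use {e,y}
  L4 def {c,t} use {c,y}
  L5 def {g} use {g}
  L6 def {y} use {t}
  L7 def {t} use {c,q}
  L8 def {t,y} use {q,y}

Live sets:
  live L0: ∅→{c,g,q,y}
  live L1: {c,g,q,y}→{c,e,g,q,y}
  live L2: {c,g,q,y}→{c,g,q,y}
  live L3: {c,e,g,q,y}→{c,g,q,y}
  live L4: {c,g,q,y}→{c,g,q,t,y}
  live L5: {c,g,q,t,y}→{c,q,t,y}
  live L6: {c,q,t}→{c,q,y}
  live L7: {c,q,y}→{c,q,y}
  live L8: {c,q,y}→{c,q,y}

Conflict graph:
  c↔{e,g,q,t,y}
  e↔{c,g,q,y}
  g↔{c,e,q,t,y}
  q↔{c,e,g,t,y}
  t↔{c,g,q,y}
  y↔{c,e,g,q,t}

Registers:
  lower bound: {c,e,g,q,y} mutually conflict ⇒ χ ≥ 5
  assign c→r0 e→r4 g→r1 q→r2 t→r4 y→r3 — no edge inside a register ⇒ χ ≤ 5
  χ = 5

Answer: 5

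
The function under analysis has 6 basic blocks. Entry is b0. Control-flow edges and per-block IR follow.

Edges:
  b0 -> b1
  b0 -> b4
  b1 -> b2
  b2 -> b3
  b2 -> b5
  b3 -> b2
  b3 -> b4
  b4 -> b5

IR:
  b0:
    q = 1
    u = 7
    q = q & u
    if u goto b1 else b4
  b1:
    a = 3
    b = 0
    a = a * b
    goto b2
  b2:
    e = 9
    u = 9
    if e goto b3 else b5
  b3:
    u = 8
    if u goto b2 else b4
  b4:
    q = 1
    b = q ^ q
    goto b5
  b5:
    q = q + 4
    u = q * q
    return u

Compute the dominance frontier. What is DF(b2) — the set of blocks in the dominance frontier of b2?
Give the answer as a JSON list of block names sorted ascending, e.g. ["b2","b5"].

idom tree: b1←b0 b2←b1 b3←b2 b4←b0 b5←b0
Dom∩ at merges:
  b2: preds {b1,b3}: {b0,b1} ∩ {b0,b1,b2,b3} = {b0,b1}; idom=b1
  b4: preds {b0,b3}: {b0} ∩ {b0,b1,b2,b3} = {b0}; idom=b0
  b5: preds {b2,b4}: {b0,b1,b2} ∩ {b0,b4} = {b0}; idom=b0

DF derivation:
  join b2 pred b1: · stop@b1
  join b2 pred b3: b3→b2 stop@b1
  join b4 pred b0: · stop@b0
  join b4 pred b3: b3→b2→b1 stop@b0
  join b5 pred b2: b2→b1 stop@b0
  join b5 pred b4: b4 stop@b0
  DF(b0)=∅
  DF(b1)={b4,b5}
  DF(b2)={b2,b4,b5}
  DF(b3)={b2,b4}
  DF(b4)={b5}
  DF(b5)=∅

DF(b2) = ["b2", "b4", "b5"]

Answer: ["b2", "b4", "b5"]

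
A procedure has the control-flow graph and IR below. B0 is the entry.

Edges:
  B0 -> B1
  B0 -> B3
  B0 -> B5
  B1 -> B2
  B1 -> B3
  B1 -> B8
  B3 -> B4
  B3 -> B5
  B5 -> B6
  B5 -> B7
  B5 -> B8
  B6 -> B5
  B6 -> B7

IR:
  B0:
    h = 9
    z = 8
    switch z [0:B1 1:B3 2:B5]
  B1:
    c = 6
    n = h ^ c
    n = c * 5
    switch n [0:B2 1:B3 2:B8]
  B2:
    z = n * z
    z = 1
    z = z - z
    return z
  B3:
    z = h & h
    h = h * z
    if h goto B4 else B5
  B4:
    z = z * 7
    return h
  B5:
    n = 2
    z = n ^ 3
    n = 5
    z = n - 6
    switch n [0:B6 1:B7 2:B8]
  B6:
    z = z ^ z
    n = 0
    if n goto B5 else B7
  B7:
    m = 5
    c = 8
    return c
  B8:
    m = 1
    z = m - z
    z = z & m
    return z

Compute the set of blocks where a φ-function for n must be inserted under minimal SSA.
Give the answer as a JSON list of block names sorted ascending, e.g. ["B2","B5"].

Answer: ["B3", "B5", "B7", "B8"]

Analysis:
idom tree: B1←B0 B2←B1 B3←B0 B4←B3 B5←B0 B6←B5 B7←B5 B8←B0
Join-block Dom:
  B3: preds {B0,B1}: {B0} ∩ {B0,B1} = {B0}; idom=B0
  B5: preds {B0,B3,B6}: {B0} ∩ {B0,B3} ∩ {B0,B5,B6} = {B0}; idom=B0
  B7: preds {B5,B6}: {B0,B5} ∩ {B0,B5,B6} = {B0,B5}; idom=B5
  B8: preds {B1,B5}: {B0,B1} ∩ {B0,B5} = {B0}; idom=B0

Frontier:
  join B3 pred B0: · stop@B0
  join B3 pred B1: B1 stop@B0
  join B5 pred B0: · stop@B0
  join B5 pred B3: B3 stop@B0
  join B5 pred B6: B6→B5 stop@B0
  join B7 pred B5: · stop@B5
  join B7 pred B6: B6 stop@B5
  join B8 pred B1: B1 stop@B0
  join B8 pred B5: B5 stop@B0
  B0 → ∅
  B1 → {B3,B8}
  B2 → ∅
  B3 → {B5}
  B4 → ∅
  B5 → {B5,B8}
  B6 → {B5,B7}
  B7 → ∅
  B8 → ∅

φ for n: defs {B1,B5,B6}
  DF⁺ = {B3,B5,B7,B8}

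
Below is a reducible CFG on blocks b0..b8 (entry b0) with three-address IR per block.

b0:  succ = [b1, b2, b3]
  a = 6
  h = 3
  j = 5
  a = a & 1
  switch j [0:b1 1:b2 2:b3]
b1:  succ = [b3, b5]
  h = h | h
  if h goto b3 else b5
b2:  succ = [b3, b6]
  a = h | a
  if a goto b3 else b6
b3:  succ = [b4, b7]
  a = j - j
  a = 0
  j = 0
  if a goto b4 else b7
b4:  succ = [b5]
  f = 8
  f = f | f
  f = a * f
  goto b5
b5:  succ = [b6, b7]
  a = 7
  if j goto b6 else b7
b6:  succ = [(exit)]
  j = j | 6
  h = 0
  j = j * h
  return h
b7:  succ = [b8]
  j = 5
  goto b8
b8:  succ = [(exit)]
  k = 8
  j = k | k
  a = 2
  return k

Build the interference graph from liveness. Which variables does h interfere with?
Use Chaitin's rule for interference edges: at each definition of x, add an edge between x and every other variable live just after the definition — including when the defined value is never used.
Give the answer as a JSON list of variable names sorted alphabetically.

Per-block:
  b0: def={a,h,j} ue=∅
  b1: def={h} ue={h}
  b2: def={a} ue={a,h}
  b3: def={a,j} ue={j}
  b4: def={f} ue={a}
  b5: def={a} ue={j}
  b6: def={h,j} ue={j}
  b7: def={j} ue=∅
  b8: def={a,j,k} ue=∅

Live sets:
  b0 li=∅ lo={a,h,j}
  b1 li={h,j} lo={j}
  b2 li={a,h,j} lo={j}
  b3 li={j} lo={a,j}
  b4 li={a,j} lo={j}
  b5 li={j} lo={j}
  b6 li={j} lo=∅
  b7 li=∅ lo=∅
  b8 li=∅ lo=∅

Interfere edges:
  a↔{f,h,j,k}
  f↔{a,j}
  h↔{a,j}
  j↔{a,f,h,k}
  k↔{a,j}

N(h) = ["a", "j"]

Answer: ["a", "j"]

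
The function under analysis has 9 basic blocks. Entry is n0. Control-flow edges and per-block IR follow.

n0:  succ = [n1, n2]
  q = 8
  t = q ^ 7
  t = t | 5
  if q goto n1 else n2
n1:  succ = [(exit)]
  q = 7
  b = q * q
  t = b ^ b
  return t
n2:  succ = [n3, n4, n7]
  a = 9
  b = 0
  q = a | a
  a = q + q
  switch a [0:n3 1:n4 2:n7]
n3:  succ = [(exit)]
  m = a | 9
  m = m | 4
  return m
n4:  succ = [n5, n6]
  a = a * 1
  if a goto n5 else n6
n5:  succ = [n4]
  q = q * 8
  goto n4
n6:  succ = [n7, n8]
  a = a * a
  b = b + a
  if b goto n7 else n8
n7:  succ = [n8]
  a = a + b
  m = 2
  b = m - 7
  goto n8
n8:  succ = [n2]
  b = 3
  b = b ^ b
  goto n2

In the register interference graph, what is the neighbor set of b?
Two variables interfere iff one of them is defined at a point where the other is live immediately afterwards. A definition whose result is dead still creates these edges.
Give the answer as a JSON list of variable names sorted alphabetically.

Per-block:
  n0: def={q,t} ue=∅
  n1: def={b,q,t} ue=∅
  n2: def={a,b,q} ue=∅
  n3: def={m} ue={a}
  n4: def={a} ue={a}
  n5: def={q} ue={q}
  n6: def={a,b} ue={a,b}
  n7: def={a,b,m} ue={a,b}
  n8: def={b} ue=∅

Liveness:
  live n0: ∅→∅
  live n1: ∅→∅
  live n2: ∅→{a,b,q}
  live n3: {a}→∅
  live n4: {a,b,q}→{a,b,q}
  live n5: {a,b,q}→{a,b,q}
  live n6: {a,b}→{a,b}
  live n7: {a,b}→∅
  live n8: ∅→∅

Interference:
  a↔{b,q}
  b↔{a,q}
  m↔∅
  q↔{a,b,t}
  t↔{q}

N(b) = ["a", "q"]

Answer: ["a", "q"]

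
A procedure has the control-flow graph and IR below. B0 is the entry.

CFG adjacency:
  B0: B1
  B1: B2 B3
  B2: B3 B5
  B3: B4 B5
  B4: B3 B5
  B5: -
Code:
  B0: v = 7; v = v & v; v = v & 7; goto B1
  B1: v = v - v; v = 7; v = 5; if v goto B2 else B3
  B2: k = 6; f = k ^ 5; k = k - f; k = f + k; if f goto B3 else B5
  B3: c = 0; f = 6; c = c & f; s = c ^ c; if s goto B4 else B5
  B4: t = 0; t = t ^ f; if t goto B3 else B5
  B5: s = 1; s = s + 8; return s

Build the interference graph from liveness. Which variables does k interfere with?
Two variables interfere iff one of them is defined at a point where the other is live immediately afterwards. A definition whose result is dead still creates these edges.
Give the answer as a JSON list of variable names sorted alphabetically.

Answer: ["f"]

Working:
Per-block:
  B0: def={v} ue=∅
  B1: def={v} ue={v}
  B2: def={f,k} ue=∅
  B3: def={c,f,s} ue=∅
  B4: def={t} ue={f}
  B5: def={s} ue=∅

Liveness:
  B0 li=∅ lo={v}
  B1 li={v} lo=∅
  B2 li=∅ lo=∅
  B3 li=∅ lo={f}
  B4 li={f} lo=∅
  B5 li=∅ lo=∅

Interference:
  c: {f}
  f: {c,k,s,t}
  k: {f}
  s: {f}
  t: {f}
  v: ∅

N(k) = ["f"]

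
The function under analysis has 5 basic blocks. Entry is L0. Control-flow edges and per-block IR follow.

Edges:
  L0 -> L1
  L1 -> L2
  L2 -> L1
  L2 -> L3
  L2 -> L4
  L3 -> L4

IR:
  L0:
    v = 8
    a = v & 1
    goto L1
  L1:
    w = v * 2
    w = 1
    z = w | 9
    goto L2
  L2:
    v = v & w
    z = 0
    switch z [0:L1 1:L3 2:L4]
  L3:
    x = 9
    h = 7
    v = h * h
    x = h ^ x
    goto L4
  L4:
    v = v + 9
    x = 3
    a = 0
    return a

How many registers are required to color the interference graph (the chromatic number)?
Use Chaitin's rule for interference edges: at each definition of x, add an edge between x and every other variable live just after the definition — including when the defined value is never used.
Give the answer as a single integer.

Answer: 3

Working:
Block summaries:
  L0: {a,v} / ∅
  L1: {w,z} / {v}
  L2: {v,z} / {v,w}
  L3: {h,v,x} / ∅
  L4: {a,v,x} / {v}

Liveness:
  L0 li=∅ lo={v}
  L1 li={v} lo={v,w}
  L2 li={v,w} lo={v}
  L3 li=∅ lo={v}
  L4 li={v} lo=∅

Conflict graph:
  a: {v}
  h: {v,x}
  v: {a,h,w,x,z}
  w: {v,z}
  x: {h,v}
  z: {v,w}

Registers:
  {h,v,x} pairwise interfere (3-clique) ⇒ χ ≥ 3
  3-colouring: R0={v}  R1={a,h,w}  R2={x,z}
  χ = 3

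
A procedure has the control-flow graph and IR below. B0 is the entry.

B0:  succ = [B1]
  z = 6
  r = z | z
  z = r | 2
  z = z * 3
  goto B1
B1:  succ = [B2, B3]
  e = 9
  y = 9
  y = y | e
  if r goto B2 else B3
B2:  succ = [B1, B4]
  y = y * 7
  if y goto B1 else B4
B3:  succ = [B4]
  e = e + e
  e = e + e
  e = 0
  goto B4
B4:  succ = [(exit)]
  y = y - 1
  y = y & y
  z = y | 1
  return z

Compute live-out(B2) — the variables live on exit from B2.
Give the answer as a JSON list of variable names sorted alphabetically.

Block summaries:
  B0 def {r,z} use ∅
  B1 def {e,y} use {r}
  B2 def {y} use {y}
  B3 def {e} use {e}
  B4 def {y,z} use {y}

Live sets:
  B0 li=∅ lo={r}
  B1 li={r} lo={e,r,y}
  B2 li={r,y} lo={r,y}
  B3 li={e,y} lo={y}
  B4 li={y} lo=∅

live-out(B2) = ["r", "y"]

Answer: ["r", "y"]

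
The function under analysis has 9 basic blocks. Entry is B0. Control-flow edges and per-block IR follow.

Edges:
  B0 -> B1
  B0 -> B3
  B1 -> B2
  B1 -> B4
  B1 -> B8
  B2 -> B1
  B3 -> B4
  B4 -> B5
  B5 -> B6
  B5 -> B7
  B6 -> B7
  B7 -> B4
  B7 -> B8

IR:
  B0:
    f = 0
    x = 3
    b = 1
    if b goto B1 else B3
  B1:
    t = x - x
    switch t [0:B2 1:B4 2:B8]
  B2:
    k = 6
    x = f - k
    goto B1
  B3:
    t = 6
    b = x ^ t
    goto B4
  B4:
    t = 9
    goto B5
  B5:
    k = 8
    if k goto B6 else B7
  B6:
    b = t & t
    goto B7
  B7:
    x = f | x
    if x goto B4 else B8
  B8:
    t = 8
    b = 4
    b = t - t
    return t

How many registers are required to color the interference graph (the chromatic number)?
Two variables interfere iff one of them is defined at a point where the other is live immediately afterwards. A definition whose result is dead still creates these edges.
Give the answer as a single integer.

Answer: 4

Working:
Per-block:
  B0 def {b,f,x} use ∅
  B1 def {t} use {x}
  B2 def {k,x} use {f}
  B3 def {b,t} use {x}
  B4 def {t} use ∅
  B5 def {k} use ∅
  B6 def {b} use {t}
  B7 def {x} use {f,x}
  B8 def {b,t} use ∅

Backward fixpoint:
  B0 li=∅ lo={f,x}
  B1 li={f,x} lo={f,x}
  B2 li={f} lo={f,x}
  B3 li={f,x} lo={f,x}
  B4 li={f,x} lo={f,t,x}
  B5 li={f,t,x} lo={f,t,x}
  B6 li={f,t,x} lo={f,x}
  B7 li={f,x} lo={f,x}
  B8 li=∅ lo=∅

Conflict graph:
  b: {f,t,x}
  f: {b,k,t,x}
  k: {f,t,x}
  t: {b,f,k,x}
  x: {b,f,k,t}

Registers:
  lower bound: {b,f,t,x} mutually conflict ⇒ χ ≥ 4
  assign b→c3 f→c0 k→c3 t→c1 x→c2 — no edge inside a register ⇒ χ ≤ 4
  χ = 4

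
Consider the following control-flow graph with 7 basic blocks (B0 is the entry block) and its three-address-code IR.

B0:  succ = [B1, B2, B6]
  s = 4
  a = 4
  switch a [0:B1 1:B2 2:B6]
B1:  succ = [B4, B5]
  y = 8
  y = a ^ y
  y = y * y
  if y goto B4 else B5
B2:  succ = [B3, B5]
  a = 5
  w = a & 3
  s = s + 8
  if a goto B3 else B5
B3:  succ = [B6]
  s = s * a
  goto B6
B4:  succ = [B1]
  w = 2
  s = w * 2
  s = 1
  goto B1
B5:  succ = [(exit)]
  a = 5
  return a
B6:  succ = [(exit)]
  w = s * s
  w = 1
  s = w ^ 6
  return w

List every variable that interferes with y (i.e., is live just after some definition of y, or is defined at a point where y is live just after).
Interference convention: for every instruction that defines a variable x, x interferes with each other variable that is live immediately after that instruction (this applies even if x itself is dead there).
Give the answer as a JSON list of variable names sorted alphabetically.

Block summaries:
  B0: def={a,s} ue=∅
  B1: def={y} ue={a}
  B2: def={a,s,w} ue={s}
  B3: def={s} ue={a,s}
  B4: def={s,w} ue=∅
  B5: def={a} ue=∅
  B6: def={s,w} ue={s}

Live sets:
  B0: in=∅ out={a,s}
  B1: in={a} out={a}
  B2: in={s} out={a,s}
  B3: in={a,s} out={s}
  B4: in={a} out={a}
  B5: in=∅ out=∅
  B6: in={s} out=∅

Interfere edges:
  a↔{s,w,y}
  s↔{a,w}
  w↔{a,s}
  y↔{a}

N(y) = ["a"]

Answer: ["a"]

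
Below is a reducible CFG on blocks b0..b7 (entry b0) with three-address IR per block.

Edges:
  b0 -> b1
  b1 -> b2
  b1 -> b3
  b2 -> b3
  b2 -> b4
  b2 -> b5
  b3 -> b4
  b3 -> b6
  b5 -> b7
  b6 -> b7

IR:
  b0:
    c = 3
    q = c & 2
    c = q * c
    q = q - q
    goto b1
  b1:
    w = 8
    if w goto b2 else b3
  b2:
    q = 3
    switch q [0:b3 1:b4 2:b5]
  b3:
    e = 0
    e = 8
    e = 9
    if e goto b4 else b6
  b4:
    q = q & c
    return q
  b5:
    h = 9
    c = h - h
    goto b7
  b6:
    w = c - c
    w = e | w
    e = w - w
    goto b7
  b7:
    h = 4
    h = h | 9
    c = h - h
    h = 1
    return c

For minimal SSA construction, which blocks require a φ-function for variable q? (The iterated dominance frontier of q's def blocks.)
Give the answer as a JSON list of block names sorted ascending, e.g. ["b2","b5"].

idom tree: b1←b0 b2←b1 b3←b1 b4←b1 b5←b2 b6←b3 b7←b1
Dom∩ at merges:
  b3: preds {b1,b2}: {b0,b1} ∩ {b0,b1,b2} = {b0,b1}; idom=b1
  b4: preds {b2,b3}: {b0,b1,b2} ∩ {b0,b1,b3} = {b0,b1}; idom=b1
  b7: preds {b5,b6}: {b0,b1,b2,b5} ∩ {b0,b1,b3,b6} = {b0,b1}; idom=b1

DF walk-up:
  join b3 pred b1: · stop@b1
  join b3 pred b2: b2 stop@b1
  join b4 pred b2: b2 stop@b1
  join b4 pred b3: b3 stop@b1
  join b7 pred b5: b5→b2 stop@b1
  join b7 pred b6: b6→b3 stop@b1
  DF(b0)=∅
  DF(b1)=∅
  DF(b2)={b3,b4,b7}
  DF(b3)={b4,b7}
  DF(b4)=∅
  DF(b5)={b7}
  DF(b6)={b7}
  DF(b7)=∅

φ for q: defs {b0,b2,b4}
  DF⁺ = {b3,b4,b7}

Answer: ["b3", "b4", "b7"]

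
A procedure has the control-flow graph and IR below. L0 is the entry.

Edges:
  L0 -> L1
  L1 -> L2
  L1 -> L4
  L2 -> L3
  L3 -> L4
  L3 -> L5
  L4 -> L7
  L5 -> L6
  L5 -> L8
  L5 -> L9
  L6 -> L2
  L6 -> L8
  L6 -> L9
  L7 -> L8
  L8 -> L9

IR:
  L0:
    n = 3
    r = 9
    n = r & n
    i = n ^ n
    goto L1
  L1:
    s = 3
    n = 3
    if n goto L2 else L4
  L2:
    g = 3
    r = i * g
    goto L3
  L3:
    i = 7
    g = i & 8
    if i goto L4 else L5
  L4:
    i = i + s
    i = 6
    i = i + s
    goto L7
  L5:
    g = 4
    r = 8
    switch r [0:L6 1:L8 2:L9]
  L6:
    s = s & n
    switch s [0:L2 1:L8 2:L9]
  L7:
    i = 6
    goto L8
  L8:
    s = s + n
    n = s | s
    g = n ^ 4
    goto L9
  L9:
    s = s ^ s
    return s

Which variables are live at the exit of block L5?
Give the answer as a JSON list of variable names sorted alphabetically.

def/use:
  L0: {i,n,r} / ∅
  L1: {n,s} / ∅
  L2: {g,r} / {i}
  L3: {g,i} / ∅
  L4: {i} / {i,s}
  L5: {g,r} / ∅
  L6: {s} / {n,s}
  L7: {i} / ∅
  L8: {g,n,s} / {n,s}
  L9: {s} / {s}

Backward fixpoint:
  live L0: ∅→{i}
  live L1: {i}→{i,n,s}
  live L2: {i,n,s}→{n,s}
  live L3: {n,s}→{i,n,s}
  live L4: {i,n,s}→{n,s}
  live L5: {i,n,s}→{i,n,s}
  live L6: {i,n,s}→{i,n,s}
  live L7: {n,s}→{n,s}
  live L8: {n,s}→{s}
  live L9: {s}→∅

live-out(L5) = ["i", "n", "s"]

Answer: ["i", "n", "s"]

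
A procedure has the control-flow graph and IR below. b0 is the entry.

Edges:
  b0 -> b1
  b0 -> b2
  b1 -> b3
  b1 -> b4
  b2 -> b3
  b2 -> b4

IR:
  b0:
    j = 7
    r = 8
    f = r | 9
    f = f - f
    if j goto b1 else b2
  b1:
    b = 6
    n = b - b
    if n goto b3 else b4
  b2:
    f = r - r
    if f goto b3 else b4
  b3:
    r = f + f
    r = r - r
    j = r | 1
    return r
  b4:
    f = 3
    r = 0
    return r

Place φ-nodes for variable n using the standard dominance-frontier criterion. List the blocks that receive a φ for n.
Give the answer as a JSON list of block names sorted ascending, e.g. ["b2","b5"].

Answer: ["b3", "b4"]

Working:
idom tree: b1←b0 b2←b0 b3←b0 b4←b0
Dom∩ at merges:
  b3: preds {b1,b2}: {b0,b1} ∩ {b0,b2} = {b0}; idom=b0
  b4: preds {b1,b2}: {b0,b1} ∩ {b0,b2} = {b0}; idom=b0

DF derivation:
  join b3 pred b1: b1 stop@b0
  join b3 pred b2: b2 stop@b0
  join b4 pred b1: b1 stop@b0
  join b4 pred b2: b2 stop@b0
  b0: DF=∅
  b1: DF={b3,b4}
  b2: DF={b3,b4}
  b3: DF=∅
  b4: DF=∅

φ for n: defs {b1}
  DF⁺ = {b3,b4}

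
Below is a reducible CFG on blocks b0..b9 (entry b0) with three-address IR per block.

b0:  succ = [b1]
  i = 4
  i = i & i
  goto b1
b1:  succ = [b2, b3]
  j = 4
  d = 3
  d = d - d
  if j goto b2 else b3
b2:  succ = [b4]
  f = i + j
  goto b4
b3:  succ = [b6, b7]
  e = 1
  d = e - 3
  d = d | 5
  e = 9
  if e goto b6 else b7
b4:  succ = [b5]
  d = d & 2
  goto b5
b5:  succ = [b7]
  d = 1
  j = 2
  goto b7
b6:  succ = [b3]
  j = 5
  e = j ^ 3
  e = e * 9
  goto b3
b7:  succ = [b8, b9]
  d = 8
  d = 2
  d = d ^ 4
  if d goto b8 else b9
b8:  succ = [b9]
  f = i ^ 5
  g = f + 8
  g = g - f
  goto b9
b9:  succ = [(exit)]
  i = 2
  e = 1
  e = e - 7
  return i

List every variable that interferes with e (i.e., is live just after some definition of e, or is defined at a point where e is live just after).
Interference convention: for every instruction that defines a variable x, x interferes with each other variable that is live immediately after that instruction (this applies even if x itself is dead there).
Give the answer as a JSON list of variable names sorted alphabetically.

Per-block:
  b0: def={i} ue=∅
  b1: def={d,j} ue=∅
  b2: def={f} ue={i,j}
  b3: def={d,e} ue=∅
  b4: def={d} ue={d}
  b5: def={d,j} ue=∅
  b6: def={e,j} ue=∅
  b7: def={d} ue=∅
  b8: def={f,g} ue={i}
  b9: def={e,i} ue=∅

Liveness:
  b0 li=∅ lo={i}
  b1 li={i} lo={d,i,j}
  b2 li={d,i,j} lo={d,i}
  b3 li={i} lo={i}
  b4 li={d,i} lo={i}
  b5 li={i} lo={i}
  b6 li={i} lo={i}
  b7 li={i} lo={i}
  b8 li={i} lo=∅
  b9 li=∅ lo=∅

Interference:
  d: {f,i,j}
  e: {i}
  f: {d,g,i}
  g: {f}
  i: {d,e,f,j}
  j: {d,i}

N(e) = ["i"]

Answer: ["i"]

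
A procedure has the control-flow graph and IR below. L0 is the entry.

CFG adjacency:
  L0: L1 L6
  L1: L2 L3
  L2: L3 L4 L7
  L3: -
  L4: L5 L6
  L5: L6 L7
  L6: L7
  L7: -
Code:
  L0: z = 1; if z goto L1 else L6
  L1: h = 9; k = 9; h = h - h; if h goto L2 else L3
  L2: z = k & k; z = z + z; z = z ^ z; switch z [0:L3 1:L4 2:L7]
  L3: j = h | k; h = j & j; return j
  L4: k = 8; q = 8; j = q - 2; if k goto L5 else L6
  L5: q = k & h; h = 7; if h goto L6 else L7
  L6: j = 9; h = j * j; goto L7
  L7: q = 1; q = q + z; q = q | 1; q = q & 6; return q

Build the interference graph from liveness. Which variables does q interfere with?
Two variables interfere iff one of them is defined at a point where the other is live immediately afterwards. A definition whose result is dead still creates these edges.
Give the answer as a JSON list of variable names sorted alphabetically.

Answer: ["h", "k", "z"]

Derivation:
def/use:
  L0: def={z} ue=∅
  L1: def={h,k} ue=∅
  L2: def={z} ue={k}
  L3: def={h,j} ue={h,k}
  L4: def={j,k,q} ue=∅
  L5: def={h,q} ue={h,k}
  L6: def={h,j} ue=∅
  L7: def={q} ue={z}

Liveness:
  live L0: ∅→{z}
  live L1: ∅→{h,k}
  live L2: {h,k}→{h,k,z}
  live L3: {h,k}→∅
  live L4: {h,z}→{h,k,z}
  live L5: {h,k,z}→{z}
  live L6: {z}→{z}
  live L7: {z}→∅

Conflict graph:
  h — {j,k,q,z}
  j — {h,k,z}
  k — {h,j,q,z}
  q — {h,k,z}
  z — {h,j,k,q}

N(q) = ["h", "k", "z"]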